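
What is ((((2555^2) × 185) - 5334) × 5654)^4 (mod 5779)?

(2555)^2 ≡ 3534 (mod 5779)
3534 × 185 = 653790 ≡ 763 (mod 5779)
763 - 5334 = -4571 ≡ 1208 (mod 5779)
1208 × 5654 = 6830032 ≡ 5033 (mod 5779)
(5033)^4 ≡ 523 (mod 5779)

523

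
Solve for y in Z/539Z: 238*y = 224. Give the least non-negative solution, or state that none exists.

gcd(238, 539) = 7, and 7 | 224, so solutions exist.
Divide through by 7: 34*y = 32 (mod 77).
34⁻¹ ≡ 34 (mod 77).
y ≡ 34*32 ≡ 10 (mod 77).
The smallest non-negative solution is y = 10.

10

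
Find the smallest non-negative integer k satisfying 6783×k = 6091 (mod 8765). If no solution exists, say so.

gcd(6783, 8765) = 1, so a unique solution mod 8765 exists.
6783⁻¹ ≡ 5037 (mod 8765).
k ≡ 5037×6091 ≡ 2867 (mod 8765).

2867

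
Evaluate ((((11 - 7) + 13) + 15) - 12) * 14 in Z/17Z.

8

11 - 7 = 4
4 + 13 = 17 ≡ 0 (mod 17)
0 + 15 = 15
15 - 12 = 3
3 * 14 = 42 ≡ 8 (mod 17)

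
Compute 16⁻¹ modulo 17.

16

By the extended Euclidean algorithm:
17 = 1*16 + 1
16 = 16*1 + 0
gcd(16, 17) = 1, so the inverse exists.
Bézout: 1 = 1*17 − 1*16.
So 16⁻¹ ≡ −1 ≡ 16 (mod 17).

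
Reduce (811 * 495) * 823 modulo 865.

755

811 * 495 = 401445 ≡ 85 (mod 865)
85 * 823 = 69955 ≡ 755 (mod 865)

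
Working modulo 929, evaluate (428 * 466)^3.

360

428 * 466 = 199448 ≡ 642 (mod 929)
(642)^3 ≡ 360 (mod 929)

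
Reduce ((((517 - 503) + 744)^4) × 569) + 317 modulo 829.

517 - 503 = 14
14 + 744 = 758
(758)^4 ≡ 344 (mod 829)
344 × 569 = 195736 ≡ 92 (mod 829)
92 + 317 = 409

409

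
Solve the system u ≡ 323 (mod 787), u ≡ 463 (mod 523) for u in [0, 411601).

44395

787⁻¹ mod 523: 787*105 ≡ 1 (mod 523), so 787⁻¹ ≡ 105.
u = 323 + 787*((463 − 323)*105 mod 523) = 323 + 787*56 = 44395.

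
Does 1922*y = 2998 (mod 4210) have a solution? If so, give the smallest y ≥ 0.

gcd(1922, 4210) = 2, and 2 | 2998, so solutions exist.
Divide through by 2: 961*y = 1499 (mod 2105).
961⁻¹ ≡ 46 (mod 2105).
y ≡ 46*1499 ≡ 1594 (mod 2105).
The smallest non-negative solution is y = 1594.

1594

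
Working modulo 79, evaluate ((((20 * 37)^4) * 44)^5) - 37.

20 * 37 = 740 ≡ 29 (mod 79)
(29)^4 ≡ 73 (mod 79)
73 * 44 = 3212 ≡ 52 (mod 79)
(52)^5 ≡ 21 (mod 79)
21 - 37 = -16 ≡ 63 (mod 79)

63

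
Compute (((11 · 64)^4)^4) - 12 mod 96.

11 · 64 = 704 ≡ 32 (mod 96)
(32)^4 ≡ 64 (mod 96)
(64)^4 ≡ 64 (mod 96)
64 - 12 = 52

52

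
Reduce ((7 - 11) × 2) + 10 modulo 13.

7 - 11 = -4 ≡ 9 (mod 13)
9 × 2 = 18 ≡ 5 (mod 13)
5 + 10 = 15 ≡ 2 (mod 13)

2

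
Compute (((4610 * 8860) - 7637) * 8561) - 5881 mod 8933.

4610 * 8860 = 40844600 ≡ 2924 (mod 8933)
2924 - 7637 = -4713 ≡ 4220 (mod 8933)
4220 * 8561 = 36127420 ≡ 2368 (mod 8933)
2368 - 5881 = -3513 ≡ 5420 (mod 8933)

5420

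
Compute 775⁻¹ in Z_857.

Apply the Euclidean algorithm and back-substitute:
857 = 1·775 + 82
775 = 9·82 + 37
82 = 2·37 + 8
37 = 4·8 + 5
8 = 1·5 + 3
5 = 1·3 + 2
3 = 1·2 + 1
2 = 2·1 + 0
gcd(775, 857) = 1, so the inverse exists.
Back-substitute for 1:
1 = 1·3 − 1·2
  = −1·5 + 2·3
  = 2·8 − 3·5
  = −3·37 + 14·8
  = 14·82 − 31·37
  = −31·775 + 293·82
  = 293·857 − 324·775
So 775⁻¹ ≡ −324 ≡ 533 (mod 857).

533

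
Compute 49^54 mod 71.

12

49^1 ≡ 49 (mod 71)
49^2 ≡ 49^2 = 2401 ≡ 58 (mod 71)
49^4 ≡ 58^2 = 3364 ≡ 27 (mod 71)
49^8 ≡ 27^2 = 729 ≡ 19 (mod 71)
49^16 ≡ 19^2 = 361 ≡ 6 (mod 71)
49^32 ≡ 6^2 = 36 (mod 71)
49^54 = 49^32 * 49^16 * 49^4 * 49^2 ≡ 36 * 6 * 27 * 58 (mod 71).
Accumulate the product:
36 * 6 = 216 ≡ 3
3 * 27 = 81 ≡ 10
10 * 58 = 580 ≡ 12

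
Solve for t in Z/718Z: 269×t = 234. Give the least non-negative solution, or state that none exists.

gcd(269, 718) = 1, so a unique solution mod 718 exists.
269⁻¹ ≡ 355 (mod 718).
t ≡ 355×234 ≡ 500 (mod 718).

500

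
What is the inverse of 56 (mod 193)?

162

193 = 3×56 + 25
56 = 2×25 + 6
25 = 4×6 + 1
6 = 6×1 + 0
gcd(56, 193) = 1, so the inverse exists.
Bézout: 1 = 9×193 − 31×56.
So 56⁻¹ ≡ −31 ≡ 162 (mod 193).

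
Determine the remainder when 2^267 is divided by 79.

21

Compute successive squares:
2^1 ≡ 2 (mod 79)
2^2 ≡ 2^2 = 4 (mod 79)
2^4 ≡ 4^2 = 16 (mod 79)
2^8 ≡ 16^2 = 256 ≡ 19 (mod 79)
2^16 ≡ 19^2 = 361 ≡ 45 (mod 79)
2^32 ≡ 45^2 = 2025 ≡ 50 (mod 79)
2^64 ≡ 50^2 = 2500 ≡ 51 (mod 79)
2^128 ≡ 51^2 = 2601 ≡ 73 (mod 79)
2^256 ≡ 73^2 = 5329 ≡ 36 (mod 79)
2^267 = 2^256 × 2^8 × 2^2 × 2^1 ≡ 36 × 19 × 4 × 2 (mod 79).
Accumulate the product:
36 × 19 = 684 ≡ 52
52 × 4 = 208 ≡ 50
50 × 2 = 100 ≡ 21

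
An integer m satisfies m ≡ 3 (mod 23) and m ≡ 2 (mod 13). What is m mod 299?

210

23⁻¹ mod 13: 23×4 ≡ 1 (mod 13), so 23⁻¹ ≡ 4.
m = 3 + 23×((2 − 3)×4 mod 13) = 3 + 23×9 = 210.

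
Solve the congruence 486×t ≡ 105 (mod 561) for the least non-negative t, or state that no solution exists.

gcd(486, 561) = 3, and 3 | 105, so solutions exist.
Divide through by 3: 162×t ≡ 35 mod 187.
162⁻¹ ≡ 172 (mod 187).
t ≡ 172×35 ≡ 36 (mod 187).
The smallest non-negative solution is t = 36.

36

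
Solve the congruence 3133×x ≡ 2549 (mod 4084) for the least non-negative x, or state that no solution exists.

2093

gcd(3133, 4084) = 1, so a unique solution mod 4084 exists.
3133⁻¹ ≡ 2465 (mod 4084).
x ≡ 2465×2549 ≡ 2093 (mod 4084).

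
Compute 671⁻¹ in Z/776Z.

303

776 = 1×671 + 105
671 = 6×105 + 41
105 = 2×41 + 23
41 = 1×23 + 18
23 = 1×18 + 5
18 = 3×5 + 3
5 = 1×3 + 2
3 = 1×2 + 1
2 = 2×1 + 0
gcd(671, 776) = 1, so the inverse exists.
Back-substitute for 1:
1 = 1×3 − 1×2
  = −1×5 + 2×3
  = 2×18 − 7×5
  = −7×23 + 9×18
  = 9×41 − 16×23
  = −16×105 + 41×41
  = 41×671 − 262×105
  = −262×776 + 303×671
So 671⁻¹ ≡ 303 (mod 776).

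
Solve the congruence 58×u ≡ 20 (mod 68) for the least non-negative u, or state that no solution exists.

32

gcd(58, 68) = 2, and 2 | 20, so solutions exist.
Divide through by 2: 29×u = 10 (mod 34).
29⁻¹ ≡ 27 (mod 34).
u ≡ 27×10 ≡ 32 (mod 34).
The smallest non-negative solution is u = 32.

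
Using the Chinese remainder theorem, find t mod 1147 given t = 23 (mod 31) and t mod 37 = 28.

953

31⁻¹ mod 37: 31*6 ≡ 1 (mod 37), so 31⁻¹ ≡ 6.
t = 23 + 31*((28 − 23)*6 mod 37) = 23 + 31*30 = 953.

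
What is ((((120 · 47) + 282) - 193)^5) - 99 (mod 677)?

120 · 47 = 5640 ≡ 224 (mod 677)
224 + 282 = 506
506 - 193 = 313
(313)^5 ≡ 11 (mod 677)
11 - 99 = -88 ≡ 589 (mod 677)

589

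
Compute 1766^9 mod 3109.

Compute successive squares:
1766^1 ≡ 1766 (mod 3109)
1766^2 ≡ 1766^2 = 3118756 ≡ 429 (mod 3109)
1766^4 ≡ 429^2 = 184041 ≡ 610 (mod 3109)
1766^8 ≡ 610^2 = 372100 ≡ 2129 (mod 3109)
1766^9 = 1766^8 × 1766^1 ≡ 2129 × 1766 (mod 3109).
2129 × 1766 = 3759814 ≡ 1033 (mod 3109).

1033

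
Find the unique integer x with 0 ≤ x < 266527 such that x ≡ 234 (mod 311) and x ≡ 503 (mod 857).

311⁻¹ mod 857: 311×733 ≡ 1 (mod 857), so 311⁻¹ ≡ 733.
x = 234 + 311×((503 − 234)×733 mod 857) = 234 + 311×67 = 21071.

21071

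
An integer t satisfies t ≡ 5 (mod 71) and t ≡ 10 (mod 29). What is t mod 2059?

1141

71⁻¹ mod 29: 71*9 ≡ 1 (mod 29), so 71⁻¹ ≡ 9.
t = 5 + 71*((10 − 5)*9 mod 29) = 5 + 71*16 = 1141.
Check: 1141 mod 71 = 5, 1141 mod 29 = 10. ✓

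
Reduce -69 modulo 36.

-69 = -2*36 + 3, so -69 ≡ 3 (mod 36).

3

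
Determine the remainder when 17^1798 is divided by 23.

Compute successive squares:
1798 in binary is 11100000110, i.e. 1798 = 1024 + 512 + 256 + 4 + 2.
17^1 ≡ 17 (mod 23)
17^2 ≡ 17^2 = 289 ≡ 13 (mod 23)
17^4 ≡ 13^2 = 169 ≡ 8 (mod 23)
17^8 ≡ 8^2 = 64 ≡ 18 (mod 23)
17^16 ≡ 18^2 = 324 ≡ 2 (mod 23)
17^32 ≡ 2^2 = 4 (mod 23)
17^64 ≡ 4^2 = 16 (mod 23)
17^128 ≡ 16^2 = 256 ≡ 3 (mod 23)
17^256 ≡ 3^2 = 9 (mod 23)
17^512 ≡ 9^2 = 81 ≡ 12 (mod 23)
17^1024 ≡ 12^2 = 144 ≡ 6 (mod 23)
17^1798 = 17^1024 × 17^512 × 17^256 × 17^4 × 17^2 ≡ 6 × 12 × 9 × 8 × 13 (mod 23).
Accumulate the product:
6 × 12 = 72 ≡ 3
3 × 9 = 27 ≡ 4
4 × 8 = 32 ≡ 9
9 × 13 = 117 ≡ 2

2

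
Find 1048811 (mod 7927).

2447

1048811 = 132×7927 + 2447, so 1048811 ≡ 2447 (mod 7927).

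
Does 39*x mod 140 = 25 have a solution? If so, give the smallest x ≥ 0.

gcd(39, 140) = 1, so a unique solution mod 140 exists.
39⁻¹ ≡ 79 (mod 140).
x ≡ 79*25 ≡ 15 (mod 140).

15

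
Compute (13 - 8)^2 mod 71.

25

13 - 8 = 5
(5)^2 ≡ 25 (mod 71)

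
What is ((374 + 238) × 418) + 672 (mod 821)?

374 + 238 = 612
612 × 418 = 255816 ≡ 485 (mod 821)
485 + 672 = 1157 ≡ 336 (mod 821)

336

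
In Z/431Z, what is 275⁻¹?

163

Run the extended Euclidean algorithm:
431 = 1*275 + 156
275 = 1*156 + 119
156 = 1*119 + 37
119 = 3*37 + 8
37 = 4*8 + 5
8 = 1*5 + 3
5 = 1*3 + 2
3 = 1*2 + 1
2 = 2*1 + 0
gcd(275, 431) = 1, so the inverse exists.
Back-substitute for 1:
1 = 1*3 − 1*2
  = −1*5 + 2*3
  = 2*8 − 3*5
  = −3*37 + 14*8
  = 14*119 − 45*37
  = −45*156 + 59*119
  = 59*275 − 104*156
  = −104*431 + 163*275
So 275⁻¹ ≡ 163 (mod 431).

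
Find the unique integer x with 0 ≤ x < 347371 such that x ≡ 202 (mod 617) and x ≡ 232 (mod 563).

617⁻¹ mod 563: 617*73 ≡ 1 (mod 563), so 617⁻¹ ≡ 73.
x = 202 + 617*((232 − 202)*73 mod 563) = 202 + 617*501 = 309319.

309319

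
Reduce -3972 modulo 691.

-3972 = -6×691 + 174, so -3972 ≡ 174 (mod 691).

174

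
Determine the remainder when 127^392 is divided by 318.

392 in binary is 110001000, i.e. 392 = 256 + 128 + 8.
127^1 ≡ 127 (mod 318)
127^2 ≡ 127^2 = 16129 ≡ 229 (mod 318)
127^4 ≡ 229^2 = 52441 ≡ 289 (mod 318)
127^8 ≡ 289^2 = 83521 ≡ 205 (mod 318)
127^16 ≡ 205^2 = 42025 ≡ 49 (mod 318)
127^32 ≡ 49^2 = 2401 ≡ 175 (mod 318)
127^64 ≡ 175^2 = 30625 ≡ 97 (mod 318)
127^128 ≡ 97^2 = 9409 ≡ 187 (mod 318)
127^256 ≡ 187^2 = 34969 ≡ 307 (mod 318)
127^392 = 127^256 · 127^128 · 127^8 ≡ 307 · 187 · 205 (mod 318).
Accumulate the product:
307 · 187 = 57409 ≡ 169
169 · 205 = 34645 ≡ 301

301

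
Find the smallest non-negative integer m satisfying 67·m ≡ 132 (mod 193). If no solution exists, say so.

gcd(67, 193) = 1, so a unique solution mod 193 exists.
67⁻¹ ≡ 121 (mod 193).
m ≡ 121·132 ≡ 146 (mod 193).

146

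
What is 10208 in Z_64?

10208 = 159×64 + 32, so 10208 ≡ 32 (mod 64).

32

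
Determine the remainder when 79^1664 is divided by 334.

79^1 ≡ 79 (mod 334)
79^2 ≡ 79^2 = 6241 ≡ 229 (mod 334)
79^4 ≡ 229^2 = 52441 ≡ 3 (mod 334)
79^8 ≡ 3^2 = 9 (mod 334)
79^16 ≡ 9^2 = 81 (mod 334)
79^32 ≡ 81^2 = 6561 ≡ 215 (mod 334)
79^64 ≡ 215^2 = 46225 ≡ 133 (mod 334)
79^128 ≡ 133^2 = 17689 ≡ 321 (mod 334)
79^256 ≡ 321^2 = 103041 ≡ 169 (mod 334)
79^512 ≡ 169^2 = 28561 ≡ 171 (mod 334)
79^1024 ≡ 171^2 = 29241 ≡ 183 (mod 334)
79^1664 = 79^1024 × 79^512 × 79^128 ≡ 183 × 171 × 321 (mod 334).
Accumulate the product:
183 × 171 = 31293 ≡ 231
231 × 321 = 74151 ≡ 3

3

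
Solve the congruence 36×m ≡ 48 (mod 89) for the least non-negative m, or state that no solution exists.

31

gcd(36, 89) = 1, so a unique solution mod 89 exists.
36⁻¹ ≡ 47 (mod 89).
m ≡ 47×48 ≡ 31 (mod 89).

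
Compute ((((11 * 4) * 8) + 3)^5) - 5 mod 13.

11 * 4 = 44 ≡ 5 (mod 13)
5 * 8 = 40 ≡ 1 (mod 13)
1 + 3 = 4
(4)^5 ≡ 10 (mod 13)
10 - 5 = 5

5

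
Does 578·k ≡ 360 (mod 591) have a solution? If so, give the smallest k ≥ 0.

gcd(578, 591) = 1, so a unique solution mod 591 exists.
578⁻¹ ≡ 500 (mod 591).
k ≡ 500·360 ≡ 336 (mod 591).

336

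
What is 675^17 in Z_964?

Compute successive squares:
17 in binary is 10001, i.e. 17 = 16 + 1.
675^1 ≡ 675 (mod 964)
675^2 ≡ 675^2 = 455625 ≡ 617 (mod 964)
675^4 ≡ 617^2 = 380689 ≡ 873 (mod 964)
675^8 ≡ 873^2 = 762129 ≡ 569 (mod 964)
675^16 ≡ 569^2 = 323761 ≡ 821 (mod 964)
675^17 = 675^16 * 675^1 ≡ 821 * 675 (mod 964).
821 * 675 = 554175 ≡ 839 (mod 964).

839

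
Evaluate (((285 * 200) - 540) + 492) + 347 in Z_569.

285 * 200 = 57000 ≡ 100 (mod 569)
100 - 540 = -440 ≡ 129 (mod 569)
129 + 492 = 621 ≡ 52 (mod 569)
52 + 347 = 399

399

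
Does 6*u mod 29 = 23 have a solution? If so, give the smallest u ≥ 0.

gcd(6, 29) = 1, so a unique solution mod 29 exists.
6⁻¹ ≡ 5 (mod 29).
u ≡ 5*23 ≡ 28 (mod 29).

28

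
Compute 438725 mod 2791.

438725 = 157*2791 + 538, so 438725 ≡ 538 (mod 2791).

538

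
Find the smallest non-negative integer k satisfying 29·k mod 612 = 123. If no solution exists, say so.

363

gcd(29, 612) = 1, so a unique solution mod 612 exists.
29⁻¹ ≡ 401 (mod 612).
k ≡ 401·123 ≡ 363 (mod 612).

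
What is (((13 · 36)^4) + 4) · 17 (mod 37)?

13 · 36 = 468 ≡ 24 (mod 37)
(24)^4 ≡ 34 (mod 37)
34 + 4 = 38 ≡ 1 (mod 37)
1 · 17 = 17

17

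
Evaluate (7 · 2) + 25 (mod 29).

7 · 2 = 14
14 + 25 = 39 ≡ 10 (mod 29)

10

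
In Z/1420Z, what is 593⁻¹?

977

By the extended Euclidean algorithm:
1420 = 2×593 + 234
593 = 2×234 + 125
234 = 1×125 + 109
125 = 1×109 + 16
109 = 6×16 + 13
16 = 1×13 + 3
13 = 4×3 + 1
3 = 3×1 + 0
gcd(593, 1420) = 1, so the inverse exists.
Bézout: 1 = 185×1420 − 443×593.
So 593⁻¹ ≡ −443 ≡ 977 (mod 1420).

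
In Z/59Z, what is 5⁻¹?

59 = 11·5 + 4
5 = 1·4 + 1
4 = 4·1 + 0
gcd(5, 59) = 1, so the inverse exists.
Bézout: 1 = −1·59 + 12·5.
So 5⁻¹ ≡ 12 (mod 59).

12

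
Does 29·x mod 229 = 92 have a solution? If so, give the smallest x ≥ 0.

gcd(29, 229) = 1, so a unique solution mod 229 exists.
29⁻¹ ≡ 79 (mod 229).
x ≡ 79·92 ≡ 169 (mod 229).

169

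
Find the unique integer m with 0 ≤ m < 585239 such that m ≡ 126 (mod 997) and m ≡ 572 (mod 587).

997⁻¹ mod 587: 997×325 ≡ 1 (mod 587), so 997⁻¹ ≡ 325.
m = 126 + 997×((572 − 126)×325 mod 587) = 126 + 997×548 = 546482.

546482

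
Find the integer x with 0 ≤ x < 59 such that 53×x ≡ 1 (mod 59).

49

Apply the Euclidean algorithm and back-substitute:
59 = 1×53 + 6
53 = 8×6 + 5
6 = 1×5 + 1
5 = 5×1 + 0
gcd(53, 59) = 1, so the inverse exists.
Back-substitute for 1:
1 = 1×6 − 1×5
  = −1×53 + 9×6
  = 9×59 − 10×53
So 53⁻¹ ≡ −10 ≡ 49 (mod 59).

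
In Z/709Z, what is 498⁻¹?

84

709 = 1*498 + 211
498 = 2*211 + 76
211 = 2*76 + 59
76 = 1*59 + 17
59 = 3*17 + 8
17 = 2*8 + 1
8 = 8*1 + 0
gcd(498, 709) = 1, so the inverse exists.
Bézout: 1 = −59*709 + 84*498.
So 498⁻¹ ≡ 84 (mod 709).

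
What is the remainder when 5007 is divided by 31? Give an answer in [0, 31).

5007 = 161·31 + 16, so 5007 ≡ 16 (mod 31).

16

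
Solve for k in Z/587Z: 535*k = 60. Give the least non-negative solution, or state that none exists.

44

gcd(535, 587) = 1, so a unique solution mod 587 exists.
535⁻¹ ≡ 79 (mod 587).
k ≡ 79*60 ≡ 44 (mod 587).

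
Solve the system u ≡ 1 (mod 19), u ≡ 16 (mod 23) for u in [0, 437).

39

19⁻¹ mod 23: 19·17 ≡ 1 (mod 23), so 19⁻¹ ≡ 17.
u = 1 + 19·((16 − 1)·17 mod 23) = 1 + 19·2 = 39.
Check: 39 mod 19 = 1, 39 mod 23 = 16. ✓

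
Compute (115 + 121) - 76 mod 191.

160

115 + 121 = 236 ≡ 45 (mod 191)
45 - 76 = -31 ≡ 160 (mod 191)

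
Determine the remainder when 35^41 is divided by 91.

42

Compute successive squares:
41 in binary is 101001, i.e. 41 = 32 + 8 + 1.
35^1 ≡ 35 (mod 91)
35^2 ≡ 35^2 = 1225 ≡ 42 (mod 91)
35^4 ≡ 42^2 = 1764 ≡ 35 (mod 91)
35^8 ≡ 35^2 = 1225 ≡ 42 (mod 91)
35^16 ≡ 42^2 = 1764 ≡ 35 (mod 91)
35^32 ≡ 35^2 = 1225 ≡ 42 (mod 91)
35^41 = 35^32 * 35^8 * 35^1 ≡ 42 * 42 * 35 (mod 91).
Accumulate the product:
42 * 42 = 1764 ≡ 35
35 * 35 = 1225 ≡ 42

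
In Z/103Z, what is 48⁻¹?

Run the extended Euclidean algorithm:
103 = 2*48 + 7
48 = 6*7 + 6
7 = 1*6 + 1
6 = 6*1 + 0
gcd(48, 103) = 1, so the inverse exists.
Bézout: 1 = 7*103 − 15*48.
So 48⁻¹ ≡ −15 ≡ 88 (mod 103).

88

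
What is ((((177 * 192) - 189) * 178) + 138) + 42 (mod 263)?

91

177 * 192 = 33984 ≡ 57 (mod 263)
57 - 189 = -132 ≡ 131 (mod 263)
131 * 178 = 23318 ≡ 174 (mod 263)
174 + 138 = 312 ≡ 49 (mod 263)
49 + 42 = 91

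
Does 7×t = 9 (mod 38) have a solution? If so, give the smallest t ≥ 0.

gcd(7, 38) = 1, so a unique solution mod 38 exists.
7⁻¹ ≡ 11 (mod 38).
t ≡ 11×9 ≡ 23 (mod 38).

23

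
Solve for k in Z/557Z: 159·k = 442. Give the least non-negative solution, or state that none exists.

gcd(159, 557) = 1, so a unique solution mod 557 exists.
159⁻¹ ≡ 550 (mod 557).
k ≡ 550·442 ≡ 248 (mod 557).

248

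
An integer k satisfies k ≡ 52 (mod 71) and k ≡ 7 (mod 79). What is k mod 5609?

71⁻¹ mod 79: 71·69 ≡ 1 (mod 79), so 71⁻¹ ≡ 69.
k = 52 + 71·((7 − 52)·69 mod 79) = 52 + 71·55 = 3957.

3957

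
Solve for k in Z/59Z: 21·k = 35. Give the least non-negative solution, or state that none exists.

41

gcd(21, 59) = 1, so a unique solution mod 59 exists.
21⁻¹ ≡ 45 (mod 59).
k ≡ 45·35 ≡ 41 (mod 59).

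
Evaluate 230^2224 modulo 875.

Compute successive squares:
230^1 ≡ 230 (mod 875)
230^2 ≡ 230^2 = 52900 ≡ 400 (mod 875)
230^4 ≡ 400^2 = 160000 ≡ 750 (mod 875)
230^8 ≡ 750^2 = 562500 ≡ 750 (mod 875)
230^16 ≡ 750^2 = 562500 ≡ 750 (mod 875)
230^32 ≡ 750^2 = 562500 ≡ 750 (mod 875)
230^64 ≡ 750^2 = 562500 ≡ 750 (mod 875)
230^128 ≡ 750^2 = 562500 ≡ 750 (mod 875)
230^256 ≡ 750^2 = 562500 ≡ 750 (mod 875)
230^512 ≡ 750^2 = 562500 ≡ 750 (mod 875)
230^1024 ≡ 750^2 = 562500 ≡ 750 (mod 875)
230^2048 ≡ 750^2 = 562500 ≡ 750 (mod 875)
230^2224 = 230^2048 · 230^128 · 230^32 · 230^16 ≡ 750 · 750 · 750 · 750 (mod 875).
Accumulate the product:
750 · 750 = 562500 ≡ 750
750 · 750 = 562500 ≡ 750
750 · 750 = 562500 ≡ 750

750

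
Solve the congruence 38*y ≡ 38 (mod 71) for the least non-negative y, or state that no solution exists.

1

gcd(38, 71) = 1, so a unique solution mod 71 exists.
38⁻¹ ≡ 43 (mod 71).
y ≡ 43*38 ≡ 1 (mod 71).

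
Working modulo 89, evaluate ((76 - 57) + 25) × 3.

43

76 - 57 = 19
19 + 25 = 44
44 × 3 = 132 ≡ 43 (mod 89)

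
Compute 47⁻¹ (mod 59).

59 = 1*47 + 12
47 = 3*12 + 11
12 = 1*11 + 1
11 = 11*1 + 0
gcd(47, 59) = 1, so the inverse exists.
Back-substitute for 1:
1 = 1*12 − 1*11
  = −1*47 + 4*12
  = 4*59 − 5*47
So 47⁻¹ ≡ −5 ≡ 54 (mod 59).

54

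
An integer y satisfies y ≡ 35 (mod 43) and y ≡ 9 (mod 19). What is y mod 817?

465

43⁻¹ mod 19: 43·4 ≡ 1 (mod 19), so 43⁻¹ ≡ 4.
y = 35 + 43·((9 − 35)·4 mod 19) = 35 + 43·10 = 465.
Check: 465 mod 43 = 35, 465 mod 19 = 9. ✓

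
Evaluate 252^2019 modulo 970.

918

Compute successive squares:
2019 in binary is 11111100011, i.e. 2019 = 1024 + 512 + 256 + 128 + 64 + 32 + 2 + 1.
252^1 ≡ 252 (mod 970)
252^2 ≡ 252^2 = 63504 ≡ 454 (mod 970)
252^4 ≡ 454^2 = 206116 ≡ 476 (mod 970)
252^8 ≡ 476^2 = 226576 ≡ 566 (mod 970)
252^16 ≡ 566^2 = 320356 ≡ 256 (mod 970)
252^32 ≡ 256^2 = 65536 ≡ 546 (mod 970)
252^64 ≡ 546^2 = 298116 ≡ 326 (mod 970)
252^128 ≡ 326^2 = 106276 ≡ 546 (mod 970)
252^256 ≡ 546^2 = 298116 ≡ 326 (mod 970)
252^512 ≡ 326^2 = 106276 ≡ 546 (mod 970)
252^1024 ≡ 546^2 = 298116 ≡ 326 (mod 970)
252^2019 = 252^1024 × 252^512 × 252^256 × 252^128 × 252^64 × 252^32 × 252^2 × 252^1 ≡ 326 × 546 × 326 × 546 × 326 × 546 × 454 × 252 (mod 970).
Accumulate the product:
326 × 546 = 177996 ≡ 486
486 × 326 = 158436 ≡ 326
326 × 546 = 177996 ≡ 486
486 × 326 = 158436 ≡ 326
326 × 546 = 177996 ≡ 486
486 × 454 = 220644 ≡ 454
454 × 252 = 114408 ≡ 918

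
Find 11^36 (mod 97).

22

Using repeated squaring:
36 in binary is 100100, i.e. 36 = 32 + 4.
11^1 ≡ 11 (mod 97)
11^2 ≡ 11^2 = 121 ≡ 24 (mod 97)
11^4 ≡ 24^2 = 576 ≡ 91 (mod 97)
11^8 ≡ 91^2 = 8281 ≡ 36 (mod 97)
11^16 ≡ 36^2 = 1296 ≡ 35 (mod 97)
11^32 ≡ 35^2 = 1225 ≡ 61 (mod 97)
11^36 = 11^32 · 11^4 ≡ 61 · 91 (mod 97).
61 · 91 = 5551 ≡ 22 (mod 97).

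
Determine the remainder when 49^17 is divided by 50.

49

49^1 ≡ 49 (mod 50)
49^2 ≡ 49^2 = 2401 ≡ 1 (mod 50)
49^4 ≡ 1^2 = 1 (mod 50)
49^8 ≡ 1^2 = 1 (mod 50)
49^16 ≡ 1^2 = 1 (mod 50)
49^17 = 49^16 · 49^1 ≡ 1 · 49 (mod 50).
1 · 49 = 49 ≡ 49 (mod 50).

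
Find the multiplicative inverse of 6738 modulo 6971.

1466

By the extended Euclidean algorithm:
6971 = 1×6738 + 233
6738 = 28×233 + 214
233 = 1×214 + 19
214 = 11×19 + 5
19 = 3×5 + 4
5 = 1×4 + 1
4 = 4×1 + 0
gcd(6738, 6971) = 1, so the inverse exists.
Bézout: 1 = −1417×6971 + 1466×6738.
So 6738⁻¹ ≡ 1466 (mod 6971).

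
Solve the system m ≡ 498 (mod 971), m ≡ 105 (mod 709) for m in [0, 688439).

343261

971⁻¹ mod 709: 971*663 ≡ 1 (mod 709), so 971⁻¹ ≡ 663.
m = 498 + 971*((105 − 498)*663 mod 709) = 498 + 971*353 = 343261.
Check: 343261 mod 971 = 498, 343261 mod 709 = 105. ✓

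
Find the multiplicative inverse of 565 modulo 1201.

1201 = 2*565 + 71
565 = 7*71 + 68
71 = 1*68 + 3
68 = 22*3 + 2
3 = 1*2 + 1
2 = 2*1 + 0
gcd(565, 1201) = 1, so the inverse exists.
Back-substitute for 1:
1 = 1*3 − 1*2
  = −1*68 + 23*3
  = 23*71 − 24*68
  = −24*565 + 191*71
  = 191*1201 − 406*565
So 565⁻¹ ≡ −406 ≡ 795 (mod 1201).

795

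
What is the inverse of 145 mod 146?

145

Run the extended Euclidean algorithm:
146 = 1*145 + 1
145 = 145*1 + 0
gcd(145, 146) = 1, so the inverse exists.
Back-substitute for 1:
1 = 1*146 − 1*145
So 145⁻¹ ≡ −1 ≡ 145 (mod 146).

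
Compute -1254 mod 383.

-1254 = -4×383 + 278, so -1254 ≡ 278 (mod 383).

278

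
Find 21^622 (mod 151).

21^1 ≡ 21 (mod 151)
21^2 ≡ 21^2 = 441 ≡ 139 (mod 151)
21^4 ≡ 139^2 = 19321 ≡ 144 (mod 151)
21^8 ≡ 144^2 = 20736 ≡ 49 (mod 151)
21^16 ≡ 49^2 = 2401 ≡ 136 (mod 151)
21^32 ≡ 136^2 = 18496 ≡ 74 (mod 151)
21^64 ≡ 74^2 = 5476 ≡ 40 (mod 151)
21^128 ≡ 40^2 = 1600 ≡ 90 (mod 151)
21^256 ≡ 90^2 = 8100 ≡ 97 (mod 151)
21^512 ≡ 97^2 = 9409 ≡ 47 (mod 151)
21^622 = 21^512 · 21^64 · 21^32 · 21^8 · 21^4 · 21^2 ≡ 47 · 40 · 74 · 49 · 144 · 139 (mod 151).
Accumulate the product:
47 · 40 = 1880 ≡ 68
68 · 74 = 5032 ≡ 49
49 · 49 = 2401 ≡ 136
136 · 144 = 19584 ≡ 105
105 · 139 = 14595 ≡ 99

99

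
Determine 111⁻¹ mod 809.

379

809 = 7*111 + 32
111 = 3*32 + 15
32 = 2*15 + 2
15 = 7*2 + 1
2 = 2*1 + 0
gcd(111, 809) = 1, so the inverse exists.
Bézout: 1 = −52*809 + 379*111.
So 111⁻¹ ≡ 379 (mod 809).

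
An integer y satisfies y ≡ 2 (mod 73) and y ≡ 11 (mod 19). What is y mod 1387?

73⁻¹ mod 19: 73*6 ≡ 1 (mod 19), so 73⁻¹ ≡ 6.
y = 2 + 73*((11 − 2)*6 mod 19) = 2 + 73*16 = 1170.
Check: 1170 mod 73 = 2, 1170 mod 19 = 11. ✓

1170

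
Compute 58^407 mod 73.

Compute successive squares:
407 in binary is 110010111, i.e. 407 = 256 + 128 + 16 + 4 + 2 + 1.
58^1 ≡ 58 (mod 73)
58^2 ≡ 58^2 = 3364 ≡ 6 (mod 73)
58^4 ≡ 6^2 = 36 (mod 73)
58^8 ≡ 36^2 = 1296 ≡ 55 (mod 73)
58^16 ≡ 55^2 = 3025 ≡ 32 (mod 73)
58^32 ≡ 32^2 = 1024 ≡ 2 (mod 73)
58^64 ≡ 2^2 = 4 (mod 73)
58^128 ≡ 4^2 = 16 (mod 73)
58^256 ≡ 16^2 = 256 ≡ 37 (mod 73)
58^407 = 58^256 * 58^128 * 58^16 * 58^4 * 58^2 * 58^1 ≡ 37 * 16 * 32 * 36 * 6 * 58 (mod 73).
Accumulate the product:
37 * 16 = 592 ≡ 8
8 * 32 = 256 ≡ 37
37 * 36 = 1332 ≡ 18
18 * 6 = 108 ≡ 35
35 * 58 = 2030 ≡ 59

59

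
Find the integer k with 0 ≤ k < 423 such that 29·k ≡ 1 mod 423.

248

Apply the Euclidean algorithm and back-substitute:
423 = 14*29 + 17
29 = 1*17 + 12
17 = 1*12 + 5
12 = 2*5 + 2
5 = 2*2 + 1
2 = 2*1 + 0
gcd(29, 423) = 1, so the inverse exists.
Bézout: 1 = 12*423 − 175*29.
So 29⁻¹ ≡ −175 ≡ 248 (mod 423).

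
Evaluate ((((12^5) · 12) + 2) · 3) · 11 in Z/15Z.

(12)^5 ≡ 12 (mod 15)
12 · 12 = 144 ≡ 9 (mod 15)
9 + 2 = 11
11 · 3 = 33 ≡ 3 (mod 15)
3 · 11 = 33 ≡ 3 (mod 15)

3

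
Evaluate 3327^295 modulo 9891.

2088

Compute successive squares:
295 in binary is 100100111, i.e. 295 = 256 + 32 + 4 + 2 + 1.
3327^1 ≡ 3327 (mod 9891)
3327^2 ≡ 3327^2 = 11068929 ≡ 900 (mod 9891)
3327^4 ≡ 900^2 = 810000 ≡ 8829 (mod 9891)
3327^8 ≡ 8829^2 = 77951241 ≡ 270 (mod 9891)
3327^16 ≡ 270^2 = 72900 ≡ 3663 (mod 9891)
3327^32 ≡ 3663^2 = 13417569 ≡ 5373 (mod 9891)
3327^64 ≡ 5373^2 = 28869129 ≡ 7191 (mod 9891)
3327^128 ≡ 7191^2 = 51710481 ≡ 333 (mod 9891)
3327^256 ≡ 333^2 = 110889 ≡ 2088 (mod 9891)
3327^295 = 3327^256 · 3327^32 · 3327^4 · 3327^2 · 3327^1 ≡ 2088 · 5373 · 8829 · 900 · 3327 (mod 9891).
Accumulate the product:
2088 · 5373 = 11218824 ≡ 2430
2430 · 8829 = 21454470 ≡ 891
891 · 900 = 801900 ≡ 729
729 · 3327 = 2425383 ≡ 2088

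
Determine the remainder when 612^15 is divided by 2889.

Using repeated squaring:
612^1 ≡ 612 (mod 2889)
612^2 ≡ 612^2 = 374544 ≡ 1863 (mod 2889)
612^4 ≡ 1863^2 = 3470769 ≡ 1080 (mod 2889)
612^8 ≡ 1080^2 = 1166400 ≡ 2133 (mod 2889)
612^15 = 612^8 · 612^4 · 612^2 · 612^1 ≡ 2133 · 1080 · 1863 · 612 (mod 2889).
Accumulate the product:
2133 · 1080 = 2303640 ≡ 1107
1107 · 1863 = 2062341 ≡ 2484
2484 · 612 = 1520208 ≡ 594

594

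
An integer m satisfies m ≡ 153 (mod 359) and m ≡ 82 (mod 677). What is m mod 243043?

359⁻¹ mod 677: 359·611 ≡ 1 (mod 677), so 359⁻¹ ≡ 611.
m = 153 + 359·((82 − 153)·611 mod 677) = 153 + 359·624 = 224169.

224169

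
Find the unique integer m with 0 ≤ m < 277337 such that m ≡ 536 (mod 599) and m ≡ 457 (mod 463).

83797

599⁻¹ mod 463: 599×303 ≡ 1 (mod 463), so 599⁻¹ ≡ 303.
m = 536 + 599×((457 − 536)×303 mod 463) = 536 + 599×139 = 83797.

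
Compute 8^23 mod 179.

Using repeated squaring:
23 in binary is 10111, i.e. 23 = 16 + 4 + 2 + 1.
8^1 ≡ 8 (mod 179)
8^2 ≡ 8^2 = 64 (mod 179)
8^4 ≡ 64^2 = 4096 ≡ 158 (mod 179)
8^8 ≡ 158^2 = 24964 ≡ 83 (mod 179)
8^16 ≡ 83^2 = 6889 ≡ 87 (mod 179)
8^23 = 8^16 · 8^4 · 8^2 · 8^1 ≡ 87 · 158 · 64 · 8 (mod 179).
Accumulate the product:
87 · 158 = 13746 ≡ 142
142 · 64 = 9088 ≡ 138
138 · 8 = 1104 ≡ 30

30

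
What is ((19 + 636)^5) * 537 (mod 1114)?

1081

19 + 636 = 655
(655)^5 ≡ 865 (mod 1114)
865 * 537 = 464505 ≡ 1081 (mod 1114)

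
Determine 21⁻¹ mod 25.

6

Run the extended Euclidean algorithm:
25 = 1·21 + 4
21 = 5·4 + 1
4 = 4·1 + 0
gcd(21, 25) = 1, so the inverse exists.
Back-substitute for 1:
1 = 1·21 − 5·4
  = −5·25 + 6·21
So 21⁻¹ ≡ 6 (mod 25).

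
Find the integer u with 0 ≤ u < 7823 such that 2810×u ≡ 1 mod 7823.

6328

7823 = 2×2810 + 2203
2810 = 1×2203 + 607
2203 = 3×607 + 382
607 = 1×382 + 225
382 = 1×225 + 157
225 = 1×157 + 68
157 = 2×68 + 21
68 = 3×21 + 5
21 = 4×5 + 1
5 = 5×1 + 0
gcd(2810, 7823) = 1, so the inverse exists.
Back-substitute for 1:
1 = 1×21 − 4×5
  = −4×68 + 13×21
  = 13×157 − 30×68
  = −30×225 + 43×157
  = 43×382 − 73×225
  = −73×607 + 116×382
  = 116×2203 − 421×607
  = −421×2810 + 537×2203
  = 537×7823 − 1495×2810
So 2810⁻¹ ≡ −1495 ≡ 6328 (mod 7823).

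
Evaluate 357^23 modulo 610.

Compute successive squares:
23 in binary is 10111, i.e. 23 = 16 + 4 + 2 + 1.
357^1 ≡ 357 (mod 610)
357^2 ≡ 357^2 = 127449 ≡ 569 (mod 610)
357^4 ≡ 569^2 = 323761 ≡ 461 (mod 610)
357^8 ≡ 461^2 = 212521 ≡ 241 (mod 610)
357^16 ≡ 241^2 = 58081 ≡ 131 (mod 610)
357^23 = 357^16 · 357^4 · 357^2 · 357^1 ≡ 131 · 461 · 569 · 357 (mod 610).
Accumulate the product:
131 · 461 = 60391 ≡ 1
1 · 569 = 569
569 · 357 = 203133 ≡ 3

3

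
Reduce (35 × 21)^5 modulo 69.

45

35 × 21 = 735 ≡ 45 (mod 69)
(45)^5 ≡ 45 (mod 69)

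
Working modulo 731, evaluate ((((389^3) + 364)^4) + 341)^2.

(389)^3 ≡ 94 (mod 731)
94 + 364 = 458
(458)^4 ≡ 358 (mod 731)
358 + 341 = 699
(699)^2 ≡ 293 (mod 731)

293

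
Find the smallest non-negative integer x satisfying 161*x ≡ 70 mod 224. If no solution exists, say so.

6

gcd(161, 224) = 7, and 7 | 70, so solutions exist.
Divide through by 7: 23*x ≡ 10 mod 32.
23⁻¹ ≡ 7 (mod 32).
x ≡ 7*10 ≡ 6 (mod 32).
The smallest non-negative solution is x = 6.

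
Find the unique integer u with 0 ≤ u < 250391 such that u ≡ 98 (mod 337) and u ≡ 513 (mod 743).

152085

337⁻¹ mod 743: 337·463 ≡ 1 (mod 743), so 337⁻¹ ≡ 463.
u = 98 + 337·((513 − 98)·463 mod 743) = 98 + 337·451 = 152085.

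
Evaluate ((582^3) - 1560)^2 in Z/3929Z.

2663

(582)^3 ≡ 3722 (mod 3929)
3722 - 1560 = 2162
(2162)^2 ≡ 2663 (mod 3929)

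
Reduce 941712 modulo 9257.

941712 = 101·9257 + 6755, so 941712 ≡ 6755 (mod 9257).

6755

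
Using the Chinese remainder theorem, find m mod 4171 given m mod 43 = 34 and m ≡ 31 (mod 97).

1195

43⁻¹ mod 97: 43×88 ≡ 1 (mod 97), so 43⁻¹ ≡ 88.
m = 34 + 43×((31 − 34)×88 mod 97) = 34 + 43×27 = 1195.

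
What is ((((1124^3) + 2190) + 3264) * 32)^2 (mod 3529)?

757

(1124)^3 ≡ 314 (mod 3529)
314 + 2190 = 2504
2504 + 3264 = 5768 ≡ 2239 (mod 3529)
2239 * 32 = 71648 ≡ 1068 (mod 3529)
(1068)^2 ≡ 757 (mod 3529)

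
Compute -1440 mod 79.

-1440 = -19·79 + 61, so -1440 ≡ 61 (mod 79).

61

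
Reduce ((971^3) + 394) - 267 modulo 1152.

(971)^3 ≡ 755 (mod 1152)
755 + 394 = 1149
1149 - 267 = 882

882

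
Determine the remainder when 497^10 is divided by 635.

479

Compute successive squares:
497^1 ≡ 497 (mod 635)
497^2 ≡ 497^2 = 247009 ≡ 629 (mod 635)
497^4 ≡ 629^2 = 395641 ≡ 36 (mod 635)
497^8 ≡ 36^2 = 1296 ≡ 26 (mod 635)
497^10 = 497^8 * 497^2 ≡ 26 * 629 (mod 635).
26 * 629 = 16354 ≡ 479 (mod 635).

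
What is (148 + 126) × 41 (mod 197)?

148 + 126 = 274 ≡ 77 (mod 197)
77 × 41 = 3157 ≡ 5 (mod 197)

5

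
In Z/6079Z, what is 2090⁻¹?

4424

6079 = 2*2090 + 1899
2090 = 1*1899 + 191
1899 = 9*191 + 180
191 = 1*180 + 11
180 = 16*11 + 4
11 = 2*4 + 3
4 = 1*3 + 1
3 = 3*1 + 0
gcd(2090, 6079) = 1, so the inverse exists.
Back-substitute for 1:
1 = 1*4 − 1*3
  = −1*11 + 3*4
  = 3*180 − 49*11
  = −49*191 + 52*180
  = 52*1899 − 517*191
  = −517*2090 + 569*1899
  = 569*6079 − 1655*2090
So 2090⁻¹ ≡ −1655 ≡ 4424 (mod 6079).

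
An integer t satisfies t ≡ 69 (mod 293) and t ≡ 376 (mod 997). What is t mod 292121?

128989

293⁻¹ mod 997: 293·245 ≡ 1 (mod 997), so 293⁻¹ ≡ 245.
t = 69 + 293·((376 − 69)·245 mod 997) = 69 + 293·440 = 128989.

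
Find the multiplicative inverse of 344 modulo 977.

Apply the Euclidean algorithm and back-substitute:
977 = 2*344 + 289
344 = 1*289 + 55
289 = 5*55 + 14
55 = 3*14 + 13
14 = 1*13 + 1
13 = 13*1 + 0
gcd(344, 977) = 1, so the inverse exists.
Back-substitute for 1:
1 = 1*14 − 1*13
  = −1*55 + 4*14
  = 4*289 − 21*55
  = −21*344 + 25*289
  = 25*977 − 71*344
So 344⁻¹ ≡ −71 ≡ 906 (mod 977).

906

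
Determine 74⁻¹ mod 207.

207 = 2·74 + 59
74 = 1·59 + 15
59 = 3·15 + 14
15 = 1·14 + 1
14 = 14·1 + 0
gcd(74, 207) = 1, so the inverse exists.
Bézout: 1 = −5·207 + 14·74.
So 74⁻¹ ≡ 14 (mod 207).

14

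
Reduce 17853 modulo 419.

255

17853 = 42×419 + 255, so 17853 ≡ 255 (mod 419).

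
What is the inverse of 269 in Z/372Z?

Apply the Euclidean algorithm and back-substitute:
372 = 1·269 + 103
269 = 2·103 + 63
103 = 1·63 + 40
63 = 1·40 + 23
40 = 1·23 + 17
23 = 1·17 + 6
17 = 2·6 + 5
6 = 1·5 + 1
5 = 5·1 + 0
gcd(269, 372) = 1, so the inverse exists.
Bézout: 1 = −47·372 + 65·269.
So 269⁻¹ ≡ 65 (mod 372).

65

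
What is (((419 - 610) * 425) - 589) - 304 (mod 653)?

419 - 610 = -191 ≡ 462 (mod 653)
462 * 425 = 196350 ≡ 450 (mod 653)
450 - 589 = -139 ≡ 514 (mod 653)
514 - 304 = 210

210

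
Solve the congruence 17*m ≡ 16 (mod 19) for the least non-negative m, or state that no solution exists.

gcd(17, 19) = 1, so a unique solution mod 19 exists.
17⁻¹ ≡ 9 (mod 19).
m ≡ 9*16 ≡ 11 (mod 19).

11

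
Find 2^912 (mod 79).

912 in binary is 1110010000, i.e. 912 = 512 + 256 + 128 + 16.
2^1 ≡ 2 (mod 79)
2^2 ≡ 2^2 = 4 (mod 79)
2^4 ≡ 4^2 = 16 (mod 79)
2^8 ≡ 16^2 = 256 ≡ 19 (mod 79)
2^16 ≡ 19^2 = 361 ≡ 45 (mod 79)
2^32 ≡ 45^2 = 2025 ≡ 50 (mod 79)
2^64 ≡ 50^2 = 2500 ≡ 51 (mod 79)
2^128 ≡ 51^2 = 2601 ≡ 73 (mod 79)
2^256 ≡ 73^2 = 5329 ≡ 36 (mod 79)
2^512 ≡ 36^2 = 1296 ≡ 32 (mod 79)
2^912 = 2^512 * 2^256 * 2^128 * 2^16 ≡ 32 * 36 * 73 * 45 (mod 79).
Accumulate the product:
32 * 36 = 1152 ≡ 46
46 * 73 = 3358 ≡ 40
40 * 45 = 1800 ≡ 62

62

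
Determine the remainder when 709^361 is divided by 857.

Using repeated squaring:
361 in binary is 101101001, i.e. 361 = 256 + 64 + 32 + 8 + 1.
709^1 ≡ 709 (mod 857)
709^2 ≡ 709^2 = 502681 ≡ 479 (mod 857)
709^4 ≡ 479^2 = 229441 ≡ 622 (mod 857)
709^8 ≡ 622^2 = 386884 ≡ 377 (mod 857)
709^16 ≡ 377^2 = 142129 ≡ 724 (mod 857)
709^32 ≡ 724^2 = 524176 ≡ 549 (mod 857)
709^64 ≡ 549^2 = 301401 ≡ 594 (mod 857)
709^128 ≡ 594^2 = 352836 ≡ 609 (mod 857)
709^256 ≡ 609^2 = 370881 ≡ 657 (mod 857)
709^361 = 709^256 · 709^64 · 709^32 · 709^8 · 709^1 ≡ 657 · 594 · 549 · 377 · 709 (mod 857).
Accumulate the product:
657 · 594 = 390258 ≡ 323
323 · 549 = 177327 ≡ 785
785 · 377 = 295945 ≡ 280
280 · 709 = 198520 ≡ 553

553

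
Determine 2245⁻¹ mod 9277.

Run the extended Euclidean algorithm:
9277 = 4×2245 + 297
2245 = 7×297 + 166
297 = 1×166 + 131
166 = 1×131 + 35
131 = 3×35 + 26
35 = 1×26 + 9
26 = 2×9 + 8
9 = 1×8 + 1
8 = 8×1 + 0
gcd(2245, 9277) = 1, so the inverse exists.
Bézout: 1 = −257×9277 + 1062×2245.
So 2245⁻¹ ≡ 1062 (mod 9277).

1062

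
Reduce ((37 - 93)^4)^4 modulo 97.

36

37 - 93 = -56 ≡ 41 (mod 97)
(41)^4 ≡ 54 (mod 97)
(54)^4 ≡ 36 (mod 97)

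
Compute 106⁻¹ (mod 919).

893

By the extended Euclidean algorithm:
919 = 8·106 + 71
106 = 1·71 + 35
71 = 2·35 + 1
35 = 35·1 + 0
gcd(106, 919) = 1, so the inverse exists.
Back-substitute for 1:
1 = 1·71 − 2·35
  = −2·106 + 3·71
  = 3·919 − 26·106
So 106⁻¹ ≡ −26 ≡ 893 (mod 919).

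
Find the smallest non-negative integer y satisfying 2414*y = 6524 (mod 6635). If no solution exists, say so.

gcd(2414, 6635) = 1, so a unique solution mod 6635 exists.
2414⁻¹ ≡ 5214 (mod 6635).
y ≡ 5214*6524 ≡ 5126 (mod 6635).

5126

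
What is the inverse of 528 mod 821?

552

Apply the Euclidean algorithm and back-substitute:
821 = 1·528 + 293
528 = 1·293 + 235
293 = 1·235 + 58
235 = 4·58 + 3
58 = 19·3 + 1
3 = 3·1 + 0
gcd(528, 821) = 1, so the inverse exists.
Back-substitute for 1:
1 = 1·58 − 19·3
  = −19·235 + 77·58
  = 77·293 − 96·235
  = −96·528 + 173·293
  = 173·821 − 269·528
So 528⁻¹ ≡ −269 ≡ 552 (mod 821).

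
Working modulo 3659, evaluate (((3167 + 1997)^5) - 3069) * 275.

1428

3167 + 1997 = 5164 ≡ 1505 (mod 3659)
(1505)^5 ≡ 2848 (mod 3659)
2848 - 3069 = -221 ≡ 3438 (mod 3659)
3438 * 275 = 945450 ≡ 1428 (mod 3659)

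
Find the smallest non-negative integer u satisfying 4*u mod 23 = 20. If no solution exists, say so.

gcd(4, 23) = 1, so a unique solution mod 23 exists.
4⁻¹ ≡ 6 (mod 23).
u ≡ 6*20 ≡ 5 (mod 23).

5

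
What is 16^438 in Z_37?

16^1 ≡ 16 (mod 37)
16^2 ≡ 16^2 = 256 ≡ 34 (mod 37)
16^4 ≡ 34^2 = 1156 ≡ 9 (mod 37)
16^8 ≡ 9^2 = 81 ≡ 7 (mod 37)
16^16 ≡ 7^2 = 49 ≡ 12 (mod 37)
16^32 ≡ 12^2 = 144 ≡ 33 (mod 37)
16^64 ≡ 33^2 = 1089 ≡ 16 (mod 37)
16^128 ≡ 16^2 = 256 ≡ 34 (mod 37)
16^256 ≡ 34^2 = 1156 ≡ 9 (mod 37)
16^438 = 16^256 × 16^128 × 16^32 × 16^16 × 16^4 × 16^2 ≡ 9 × 34 × 33 × 12 × 9 × 34 (mod 37).
Accumulate the product:
9 × 34 = 306 ≡ 10
10 × 33 = 330 ≡ 34
34 × 12 = 408 ≡ 1
1 × 9 = 9
9 × 34 = 306 ≡ 10

10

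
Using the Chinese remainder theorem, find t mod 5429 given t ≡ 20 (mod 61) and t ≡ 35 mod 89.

569

61⁻¹ mod 89: 61*54 ≡ 1 (mod 89), so 61⁻¹ ≡ 54.
t = 20 + 61*((35 − 20)*54 mod 89) = 20 + 61*9 = 569.
Check: 569 mod 61 = 20, 569 mod 89 = 35. ✓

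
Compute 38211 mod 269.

13

38211 = 142×269 + 13, so 38211 ≡ 13 (mod 269).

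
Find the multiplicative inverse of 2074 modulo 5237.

5237 = 2*2074 + 1089
2074 = 1*1089 + 985
1089 = 1*985 + 104
985 = 9*104 + 49
104 = 2*49 + 6
49 = 8*6 + 1
6 = 6*1 + 0
gcd(2074, 5237) = 1, so the inverse exists.
Back-substitute for 1:
1 = 1*49 − 8*6
  = −8*104 + 17*49
  = 17*985 − 161*104
  = −161*1089 + 178*985
  = 178*2074 − 339*1089
  = −339*5237 + 856*2074
So 2074⁻¹ ≡ 856 (mod 5237).

856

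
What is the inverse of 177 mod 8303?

Apply the Euclidean algorithm and back-substitute:
8303 = 46·177 + 161
177 = 1·161 + 16
161 = 10·16 + 1
16 = 16·1 + 0
gcd(177, 8303) = 1, so the inverse exists.
Back-substitute for 1:
1 = 1·161 − 10·16
  = −10·177 + 11·161
  = 11·8303 − 516·177
So 177⁻¹ ≡ −516 ≡ 7787 (mod 8303).

7787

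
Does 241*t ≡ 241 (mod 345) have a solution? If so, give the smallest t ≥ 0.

gcd(241, 345) = 1, so a unique solution mod 345 exists.
241⁻¹ ≡ 136 (mod 345).
t ≡ 136*241 ≡ 1 (mod 345).

1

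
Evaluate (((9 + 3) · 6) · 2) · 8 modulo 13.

9 + 3 = 12
12 · 6 = 72 ≡ 7 (mod 13)
7 · 2 = 14 ≡ 1 (mod 13)
1 · 8 = 8

8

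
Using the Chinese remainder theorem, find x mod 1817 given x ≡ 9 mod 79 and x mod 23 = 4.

79⁻¹ mod 23: 79*7 ≡ 1 (mod 23), so 79⁻¹ ≡ 7.
x = 9 + 79*((4 − 9)*7 mod 23) = 9 + 79*11 = 878.

878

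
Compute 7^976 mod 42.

Compute successive squares:
7^1 ≡ 7 (mod 42)
7^2 ≡ 7^2 = 49 ≡ 7 (mod 42)
7^4 ≡ 7^2 = 49 ≡ 7 (mod 42)
7^8 ≡ 7^2 = 49 ≡ 7 (mod 42)
7^16 ≡ 7^2 = 49 ≡ 7 (mod 42)
7^32 ≡ 7^2 = 49 ≡ 7 (mod 42)
7^64 ≡ 7^2 = 49 ≡ 7 (mod 42)
7^128 ≡ 7^2 = 49 ≡ 7 (mod 42)
7^256 ≡ 7^2 = 49 ≡ 7 (mod 42)
7^512 ≡ 7^2 = 49 ≡ 7 (mod 42)
7^976 = 7^512 × 7^256 × 7^128 × 7^64 × 7^16 ≡ 7 × 7 × 7 × 7 × 7 (mod 42).
Accumulate the product:
7 × 7 = 49 ≡ 7
7 × 7 = 49 ≡ 7
7 × 7 = 49 ≡ 7
7 × 7 = 49 ≡ 7

7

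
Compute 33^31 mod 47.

40

33^1 ≡ 33 (mod 47)
33^2 ≡ 33^2 = 1089 ≡ 8 (mod 47)
33^4 ≡ 8^2 = 64 ≡ 17 (mod 47)
33^8 ≡ 17^2 = 289 ≡ 7 (mod 47)
33^16 ≡ 7^2 = 49 ≡ 2 (mod 47)
33^31 = 33^16 · 33^8 · 33^4 · 33^2 · 33^1 ≡ 2 · 7 · 17 · 8 · 33 (mod 47).
Accumulate the product:
2 · 7 = 14
14 · 17 = 238 ≡ 3
3 · 8 = 24
24 · 33 = 792 ≡ 40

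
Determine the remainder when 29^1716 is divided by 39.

1

By square-and-multiply:
1716 in binary is 11010110100, i.e. 1716 = 1024 + 512 + 128 + 32 + 16 + 4.
29^1 ≡ 29 (mod 39)
29^2 ≡ 29^2 = 841 ≡ 22 (mod 39)
29^4 ≡ 22^2 = 484 ≡ 16 (mod 39)
29^8 ≡ 16^2 = 256 ≡ 22 (mod 39)
29^16 ≡ 22^2 = 484 ≡ 16 (mod 39)
29^32 ≡ 16^2 = 256 ≡ 22 (mod 39)
29^64 ≡ 22^2 = 484 ≡ 16 (mod 39)
29^128 ≡ 16^2 = 256 ≡ 22 (mod 39)
29^256 ≡ 22^2 = 484 ≡ 16 (mod 39)
29^512 ≡ 16^2 = 256 ≡ 22 (mod 39)
29^1024 ≡ 22^2 = 484 ≡ 16 (mod 39)
29^1716 = 29^1024 × 29^512 × 29^128 × 29^32 × 29^16 × 29^4 ≡ 16 × 22 × 22 × 22 × 16 × 16 (mod 39).
Accumulate the product:
16 × 22 = 352 ≡ 1
1 × 22 = 22
22 × 22 = 484 ≡ 16
16 × 16 = 256 ≡ 22
22 × 16 = 352 ≡ 1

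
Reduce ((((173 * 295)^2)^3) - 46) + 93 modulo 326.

173 * 295 = 51035 ≡ 179 (mod 326)
(179)^2 ≡ 93 (mod 326)
(93)^3 ≡ 115 (mod 326)
115 - 46 = 69
69 + 93 = 162

162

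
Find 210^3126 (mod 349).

Using repeated squaring:
3126 in binary is 110000110110, i.e. 3126 = 2048 + 1024 + 32 + 16 + 4 + 2.
210^1 ≡ 210 (mod 349)
210^2 ≡ 210^2 = 44100 ≡ 126 (mod 349)
210^4 ≡ 126^2 = 15876 ≡ 171 (mod 349)
210^8 ≡ 171^2 = 29241 ≡ 274 (mod 349)
210^16 ≡ 274^2 = 75076 ≡ 41 (mod 349)
210^32 ≡ 41^2 = 1681 ≡ 285 (mod 349)
210^64 ≡ 285^2 = 81225 ≡ 257 (mod 349)
210^128 ≡ 257^2 = 66049 ≡ 88 (mod 349)
210^256 ≡ 88^2 = 7744 ≡ 66 (mod 349)
210^512 ≡ 66^2 = 4356 ≡ 168 (mod 349)
210^1024 ≡ 168^2 = 28224 ≡ 304 (mod 349)
210^2048 ≡ 304^2 = 92416 ≡ 280 (mod 349)
210^3126 = 210^2048 * 210^1024 * 210^32 * 210^16 * 210^4 * 210^2 ≡ 280 * 304 * 285 * 41 * 171 * 126 (mod 349).
Accumulate the product:
280 * 304 = 85120 ≡ 313
313 * 285 = 89205 ≡ 210
210 * 41 = 8610 ≡ 234
234 * 171 = 40014 ≡ 228
228 * 126 = 28728 ≡ 110

110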